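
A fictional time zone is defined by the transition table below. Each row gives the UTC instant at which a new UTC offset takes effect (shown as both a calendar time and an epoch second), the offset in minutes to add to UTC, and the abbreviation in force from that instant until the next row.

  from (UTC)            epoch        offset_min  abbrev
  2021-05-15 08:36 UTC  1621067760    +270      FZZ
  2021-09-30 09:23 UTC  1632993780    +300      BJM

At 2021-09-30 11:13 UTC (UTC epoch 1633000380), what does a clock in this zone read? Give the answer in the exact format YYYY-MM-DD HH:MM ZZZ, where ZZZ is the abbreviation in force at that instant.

Query: 2021-09-30 11:13 UTC
Rule 2/2 (BJM, +05:00): 2021-09-30 09:23 UTC ≤ query < +∞
11·60 + 13 + 300 = 973 min
973 = 0·1440 + 973; 973 = 16·60 + 13 → 16:13, same day
→ 2021-09-30 16:13 BJM

2021-09-30 16:13 BJM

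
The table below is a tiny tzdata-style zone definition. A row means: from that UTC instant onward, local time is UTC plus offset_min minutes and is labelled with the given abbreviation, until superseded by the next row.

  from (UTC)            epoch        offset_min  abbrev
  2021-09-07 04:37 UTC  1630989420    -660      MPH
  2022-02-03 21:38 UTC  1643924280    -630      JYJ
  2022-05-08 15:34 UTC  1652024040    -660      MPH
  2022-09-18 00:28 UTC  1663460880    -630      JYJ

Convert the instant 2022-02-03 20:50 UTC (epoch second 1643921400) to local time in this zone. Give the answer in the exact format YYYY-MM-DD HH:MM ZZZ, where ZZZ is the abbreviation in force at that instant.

2022-02-03 09:50 MPH

Query: 2022-02-03 20:50 UTC
Rule 1/4 (MPH, -11:00): 2021-09-07 04:37 UTC ≤ query < 2022-02-03 21:38 UTC
20·60 + 50 - 660 = 590 min
590 = 0·1440 + 590; 590 = 9·60 + 50 → 09:50, same day
→ 2022-02-03 09:50 MPH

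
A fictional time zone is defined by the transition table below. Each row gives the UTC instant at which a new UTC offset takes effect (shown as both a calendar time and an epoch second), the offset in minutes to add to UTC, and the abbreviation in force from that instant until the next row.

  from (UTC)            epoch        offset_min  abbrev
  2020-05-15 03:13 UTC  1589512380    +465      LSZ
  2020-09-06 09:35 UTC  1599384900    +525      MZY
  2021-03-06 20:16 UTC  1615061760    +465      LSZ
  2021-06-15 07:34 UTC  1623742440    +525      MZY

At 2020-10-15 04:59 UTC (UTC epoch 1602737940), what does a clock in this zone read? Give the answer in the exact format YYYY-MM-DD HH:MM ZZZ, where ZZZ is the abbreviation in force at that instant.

Query: 2020-10-15 04:59 UTC
Rule 2/4 (MZY, +08:45): 2020-09-06 09:35 UTC ≤ query < 2021-03-06 20:16 UTC
4·60 + 59 + 525 = 824 min
824 = 0·1440 + 824; 824 = 13·60 + 44 → 13:44, same day
→ 2020-10-15 13:44 MZY

2020-10-15 13:44 MZY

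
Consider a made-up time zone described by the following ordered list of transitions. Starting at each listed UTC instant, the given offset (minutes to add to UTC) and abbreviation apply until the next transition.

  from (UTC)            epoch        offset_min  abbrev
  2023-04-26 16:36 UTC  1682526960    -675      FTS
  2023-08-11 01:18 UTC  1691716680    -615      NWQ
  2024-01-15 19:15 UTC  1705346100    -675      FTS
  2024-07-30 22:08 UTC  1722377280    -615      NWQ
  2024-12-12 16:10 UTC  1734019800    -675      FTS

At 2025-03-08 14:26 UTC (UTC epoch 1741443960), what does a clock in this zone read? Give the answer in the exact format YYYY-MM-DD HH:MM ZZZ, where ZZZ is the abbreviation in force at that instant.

Query: 2025-03-08 14:26 UTC
Rule 5/5 (FTS, -11:15): 2024-12-12 16:10 UTC ≤ query < +∞
14·60 + 26 - 675 = 191 min
191 = 0·1440 + 191; 191 = 3·60 + 11 → 03:11, same day
→ 2025-03-08 03:11 FTS

2025-03-08 03:11 FTS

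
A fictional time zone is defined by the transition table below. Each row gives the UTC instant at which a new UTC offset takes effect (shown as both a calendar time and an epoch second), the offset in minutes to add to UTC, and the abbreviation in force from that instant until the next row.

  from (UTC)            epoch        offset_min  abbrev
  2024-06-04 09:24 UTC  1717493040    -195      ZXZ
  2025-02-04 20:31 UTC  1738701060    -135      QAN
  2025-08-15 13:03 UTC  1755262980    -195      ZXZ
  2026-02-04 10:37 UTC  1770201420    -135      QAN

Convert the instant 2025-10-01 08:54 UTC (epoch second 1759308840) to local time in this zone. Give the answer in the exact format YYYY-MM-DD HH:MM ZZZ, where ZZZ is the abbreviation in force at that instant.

2025-10-01 05:39 ZXZ

Query: 2025-10-01 08:54 UTC
Rule 3/4 (ZXZ, -03:15): 2025-08-15 13:03 UTC ≤ query < 2026-02-04 10:37 UTC
8·60 + 54 - 195 = 339 min
339 = 0·1440 + 339; 339 = 5·60 + 39 → 05:39, same day
→ 2025-10-01 05:39 ZXZ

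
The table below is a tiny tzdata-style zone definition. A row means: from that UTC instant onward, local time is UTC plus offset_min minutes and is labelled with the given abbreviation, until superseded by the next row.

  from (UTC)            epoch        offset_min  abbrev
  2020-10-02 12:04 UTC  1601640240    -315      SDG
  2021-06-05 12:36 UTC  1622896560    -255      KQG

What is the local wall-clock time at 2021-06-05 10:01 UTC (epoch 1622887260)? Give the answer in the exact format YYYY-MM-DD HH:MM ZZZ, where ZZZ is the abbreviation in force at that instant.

2021-06-05 04:46 SDG

Query: 2021-06-05 10:01 UTC
Rule 1/2 (SDG, -05:15): 2020-10-02 12:04 UTC ≤ query < 2021-06-05 12:36 UTC
10·60 + 1 - 315 = 286 min
286 = 0·1440 + 286; 286 = 4·60 + 46 → 04:46, same day
→ 2021-06-05 04:46 SDG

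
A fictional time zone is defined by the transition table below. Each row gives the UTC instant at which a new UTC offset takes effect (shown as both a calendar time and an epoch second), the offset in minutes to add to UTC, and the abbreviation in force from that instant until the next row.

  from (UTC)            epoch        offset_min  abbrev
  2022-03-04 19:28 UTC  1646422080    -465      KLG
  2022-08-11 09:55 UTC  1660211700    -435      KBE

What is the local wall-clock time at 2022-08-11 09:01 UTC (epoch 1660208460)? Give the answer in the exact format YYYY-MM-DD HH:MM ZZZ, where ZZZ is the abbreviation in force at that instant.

2022-08-11 01:16 KLG

Query: 2022-08-11 09:01 UTC
Rule 1/2 (KLG, -07:45): 2022-03-04 19:28 UTC ≤ query < 2022-08-11 09:55 UTC
9·60 + 1 - 465 = 76 min
76 = 0·1440 + 76; 76 = 1·60 + 16 → 01:16, same day
→ 2022-08-11 01:16 KLG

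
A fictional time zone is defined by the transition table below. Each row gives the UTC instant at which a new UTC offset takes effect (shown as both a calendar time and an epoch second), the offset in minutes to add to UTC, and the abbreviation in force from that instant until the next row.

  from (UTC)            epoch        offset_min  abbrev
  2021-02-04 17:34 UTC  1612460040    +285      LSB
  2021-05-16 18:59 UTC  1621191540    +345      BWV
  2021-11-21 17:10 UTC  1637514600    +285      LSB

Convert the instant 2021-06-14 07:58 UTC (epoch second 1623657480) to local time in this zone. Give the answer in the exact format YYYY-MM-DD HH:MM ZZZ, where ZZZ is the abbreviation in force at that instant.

Query: 2021-06-14 07:58 UTC
Rule 2/3 (BWV, +05:45): 2021-05-16 18:59 UTC ≤ query < 2021-11-21 17:10 UTC
7·60 + 58 + 345 = 823 min
823 = 0·1440 + 823; 823 = 13·60 + 43 → 13:43, same day
→ 2021-06-14 13:43 BWV

2021-06-14 13:43 BWV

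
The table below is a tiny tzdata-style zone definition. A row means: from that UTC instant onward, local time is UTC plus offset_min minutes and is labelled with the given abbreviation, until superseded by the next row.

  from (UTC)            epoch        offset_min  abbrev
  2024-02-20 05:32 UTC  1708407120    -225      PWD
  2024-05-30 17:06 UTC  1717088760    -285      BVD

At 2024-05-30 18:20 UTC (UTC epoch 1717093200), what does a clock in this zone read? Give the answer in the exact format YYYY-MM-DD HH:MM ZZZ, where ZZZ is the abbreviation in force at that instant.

2024-05-30 13:35 BVD

Query: 2024-05-30 18:20 UTC
Rule 2/2 (BVD, -04:45): 2024-05-30 17:06 UTC ≤ query < +∞
18·60 + 20 - 285 = 815 min
815 = 0·1440 + 815; 815 = 13·60 + 35 → 13:35, same day
→ 2024-05-30 13:35 BVD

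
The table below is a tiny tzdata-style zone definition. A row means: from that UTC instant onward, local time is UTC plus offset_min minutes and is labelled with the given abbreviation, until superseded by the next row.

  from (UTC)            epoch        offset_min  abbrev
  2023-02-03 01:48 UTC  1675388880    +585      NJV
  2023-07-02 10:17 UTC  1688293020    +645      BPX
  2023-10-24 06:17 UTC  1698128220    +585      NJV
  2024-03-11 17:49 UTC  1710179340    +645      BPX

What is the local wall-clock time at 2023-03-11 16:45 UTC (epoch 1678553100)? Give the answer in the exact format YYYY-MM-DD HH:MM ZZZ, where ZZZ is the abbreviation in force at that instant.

Query: 2023-03-11 16:45 UTC
Rule 1/4 (NJV, +09:45): 2023-02-03 01:48 UTC ≤ query < 2023-07-02 10:17 UTC
16·60 + 45 + 585 = 1590 min
1590 = 1·1440 + 150; 150 = 2·60 + 30 → 02:30, 2023-03-11 + 1 day = 2023-03-12
→ 2023-03-12 02:30 NJV

2023-03-12 02:30 NJV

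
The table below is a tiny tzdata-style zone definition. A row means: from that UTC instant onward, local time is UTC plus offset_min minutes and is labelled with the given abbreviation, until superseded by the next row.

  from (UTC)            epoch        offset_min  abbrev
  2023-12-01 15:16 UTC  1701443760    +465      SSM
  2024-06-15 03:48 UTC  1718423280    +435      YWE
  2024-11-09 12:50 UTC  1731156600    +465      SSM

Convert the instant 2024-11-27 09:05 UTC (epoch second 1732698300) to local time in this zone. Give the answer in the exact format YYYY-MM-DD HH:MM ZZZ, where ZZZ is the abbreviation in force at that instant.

2024-11-27 16:50 SSM

Query: 2024-11-27 09:05 UTC
Rule 3/3 (SSM, +07:45): 2024-11-09 12:50 UTC ≤ query < +∞
9·60 + 5 + 465 = 1010 min
1010 = 0·1440 + 1010; 1010 = 16·60 + 50 → 16:50, same day
→ 2024-11-27 16:50 SSM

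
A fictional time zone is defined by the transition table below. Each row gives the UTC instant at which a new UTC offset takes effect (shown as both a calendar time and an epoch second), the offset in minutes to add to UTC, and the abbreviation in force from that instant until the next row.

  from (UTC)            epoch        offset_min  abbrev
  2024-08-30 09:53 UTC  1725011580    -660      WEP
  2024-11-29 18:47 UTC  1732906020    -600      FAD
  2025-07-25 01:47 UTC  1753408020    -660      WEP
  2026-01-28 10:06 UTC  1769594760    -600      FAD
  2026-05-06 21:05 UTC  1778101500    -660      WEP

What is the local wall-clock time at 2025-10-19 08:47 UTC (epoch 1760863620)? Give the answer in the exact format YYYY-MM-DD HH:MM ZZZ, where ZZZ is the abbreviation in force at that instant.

Query: 2025-10-19 08:47 UTC
Rule 3/5 (WEP, -11:00): 2025-07-25 01:47 UTC ≤ query < 2026-01-28 10:06 UTC
8·60 + 47 - 660 = -133 min
-133 = -1·1440 + 1307; 1307 = 21·60 + 47 → 21:47, 2025-10-19 - 1 day = 2025-10-18
→ 2025-10-18 21:47 WEP

2025-10-18 21:47 WEP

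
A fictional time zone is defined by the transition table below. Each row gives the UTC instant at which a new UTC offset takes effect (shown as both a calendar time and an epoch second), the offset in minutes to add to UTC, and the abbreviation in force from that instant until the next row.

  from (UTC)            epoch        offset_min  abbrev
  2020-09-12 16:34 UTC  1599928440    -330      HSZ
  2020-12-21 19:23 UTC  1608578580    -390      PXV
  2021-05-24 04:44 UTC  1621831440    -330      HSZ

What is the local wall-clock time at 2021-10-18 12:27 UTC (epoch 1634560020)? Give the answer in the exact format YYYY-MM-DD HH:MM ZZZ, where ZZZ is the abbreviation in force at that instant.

Query: 2021-10-18 12:27 UTC
Rule 3/3 (HSZ, -05:30): 2021-05-24 04:44 UTC ≤ query < +∞
12·60 + 27 - 330 = 417 min
417 = 0·1440 + 417; 417 = 6·60 + 57 → 06:57, same day
→ 2021-10-18 06:57 HSZ

2021-10-18 06:57 HSZ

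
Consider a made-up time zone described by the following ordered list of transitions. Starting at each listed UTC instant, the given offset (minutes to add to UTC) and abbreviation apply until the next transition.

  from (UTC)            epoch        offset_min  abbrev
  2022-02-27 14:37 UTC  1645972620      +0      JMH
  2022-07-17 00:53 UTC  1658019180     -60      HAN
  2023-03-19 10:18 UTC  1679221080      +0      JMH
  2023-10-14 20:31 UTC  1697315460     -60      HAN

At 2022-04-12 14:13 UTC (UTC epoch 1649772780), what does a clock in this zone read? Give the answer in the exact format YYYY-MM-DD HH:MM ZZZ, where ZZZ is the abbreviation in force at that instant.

Query: 2022-04-12 14:13 UTC
Rule 1/4 (JMH, +00:00): 2022-02-27 14:37 UTC ≤ query < 2022-07-17 00:53 UTC
14·60 + 13 + 0 = 853 min
853 = 0·1440 + 853; 853 = 14·60 + 13 → 14:13, same day
→ 2022-04-12 14:13 JMH

2022-04-12 14:13 JMH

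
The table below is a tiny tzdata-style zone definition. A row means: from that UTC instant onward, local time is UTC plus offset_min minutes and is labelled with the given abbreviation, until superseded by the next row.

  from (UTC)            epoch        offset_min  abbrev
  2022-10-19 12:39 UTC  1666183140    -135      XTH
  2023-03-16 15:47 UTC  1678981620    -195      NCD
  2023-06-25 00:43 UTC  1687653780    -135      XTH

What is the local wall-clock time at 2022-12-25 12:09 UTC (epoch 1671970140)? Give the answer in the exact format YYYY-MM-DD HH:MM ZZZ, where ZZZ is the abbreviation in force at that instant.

Query: 2022-12-25 12:09 UTC
Rule 1/3 (XTH, -02:15): 2022-10-19 12:39 UTC ≤ query < 2023-03-16 15:47 UTC
12·60 + 9 - 135 = 594 min
594 = 0·1440 + 594; 594 = 9·60 + 54 → 09:54, same day
→ 2022-12-25 09:54 XTH

2022-12-25 09:54 XTH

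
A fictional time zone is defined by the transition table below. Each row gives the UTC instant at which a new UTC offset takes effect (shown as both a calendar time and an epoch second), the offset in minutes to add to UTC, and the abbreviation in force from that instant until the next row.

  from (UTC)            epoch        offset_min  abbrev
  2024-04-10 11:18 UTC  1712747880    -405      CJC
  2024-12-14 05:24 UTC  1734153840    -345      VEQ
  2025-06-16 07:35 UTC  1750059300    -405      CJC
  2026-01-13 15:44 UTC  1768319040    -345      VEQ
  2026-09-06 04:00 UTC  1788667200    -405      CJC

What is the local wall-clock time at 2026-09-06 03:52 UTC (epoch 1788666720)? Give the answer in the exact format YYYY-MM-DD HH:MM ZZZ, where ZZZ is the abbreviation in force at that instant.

2026-09-05 22:07 VEQ

Query: 2026-09-06 03:52 UTC
Rule 4/5 (VEQ, -05:45): 2026-01-13 15:44 UTC ≤ query < 2026-09-06 04:00 UTC
3·60 + 52 - 345 = -113 min
-113 = -1·1440 + 1327; 1327 = 22·60 + 7 → 22:07, 2026-09-06 - 1 day = 2026-09-05
→ 2026-09-05 22:07 VEQ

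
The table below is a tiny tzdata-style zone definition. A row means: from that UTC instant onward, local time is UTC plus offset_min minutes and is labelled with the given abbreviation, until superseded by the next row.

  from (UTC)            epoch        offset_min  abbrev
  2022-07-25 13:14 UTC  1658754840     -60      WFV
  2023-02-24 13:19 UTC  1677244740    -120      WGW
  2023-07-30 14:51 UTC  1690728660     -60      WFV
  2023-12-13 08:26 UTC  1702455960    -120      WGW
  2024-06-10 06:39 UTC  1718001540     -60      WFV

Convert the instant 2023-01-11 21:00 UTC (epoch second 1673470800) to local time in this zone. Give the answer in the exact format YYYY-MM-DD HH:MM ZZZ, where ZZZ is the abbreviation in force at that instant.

2023-01-11 20:00 WFV

Query: 2023-01-11 21:00 UTC
Rule 1/5 (WFV, -01:00): 2022-07-25 13:14 UTC ≤ query < 2023-02-24 13:19 UTC
21·60 + 0 - 60 = 1200 min
1200 = 0·1440 + 1200; 1200 = 20·60 + 0 → 20:00, same day
→ 2023-01-11 20:00 WFV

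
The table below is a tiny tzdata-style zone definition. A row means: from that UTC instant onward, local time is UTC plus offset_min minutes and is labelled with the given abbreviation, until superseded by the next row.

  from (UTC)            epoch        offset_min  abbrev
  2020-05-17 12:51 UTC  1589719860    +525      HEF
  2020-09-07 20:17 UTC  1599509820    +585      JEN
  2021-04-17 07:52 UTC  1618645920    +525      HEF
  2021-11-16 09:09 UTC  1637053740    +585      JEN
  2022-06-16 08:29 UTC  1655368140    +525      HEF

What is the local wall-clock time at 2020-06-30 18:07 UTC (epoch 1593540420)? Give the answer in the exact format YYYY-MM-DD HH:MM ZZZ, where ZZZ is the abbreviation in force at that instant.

2020-07-01 02:52 HEF

Query: 2020-06-30 18:07 UTC
Rule 1/5 (HEF, +08:45): 2020-05-17 12:51 UTC ≤ query < 2020-09-07 20:17 UTC
18·60 + 7 + 525 = 1612 min
1612 = 1·1440 + 172; 172 = 2·60 + 52 → 02:52, 2020-06-30 + 1 day = 2020-07-01
→ 2020-07-01 02:52 HEF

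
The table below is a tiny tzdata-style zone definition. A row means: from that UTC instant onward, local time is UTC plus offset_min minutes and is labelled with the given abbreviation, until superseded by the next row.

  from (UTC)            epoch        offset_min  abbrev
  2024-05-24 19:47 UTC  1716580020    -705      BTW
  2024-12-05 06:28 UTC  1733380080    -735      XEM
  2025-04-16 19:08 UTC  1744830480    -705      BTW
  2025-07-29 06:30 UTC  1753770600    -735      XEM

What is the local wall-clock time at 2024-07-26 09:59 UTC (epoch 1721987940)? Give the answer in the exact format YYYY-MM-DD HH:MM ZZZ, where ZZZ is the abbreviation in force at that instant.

2024-07-25 22:14 BTW

Query: 2024-07-26 09:59 UTC
Rule 1/4 (BTW, -11:45): 2024-05-24 19:47 UTC ≤ query < 2024-12-05 06:28 UTC
9·60 + 59 - 705 = -106 min
-106 = -1·1440 + 1334; 1334 = 22·60 + 14 → 22:14, 2024-07-26 - 1 day = 2024-07-25
→ 2024-07-25 22:14 BTW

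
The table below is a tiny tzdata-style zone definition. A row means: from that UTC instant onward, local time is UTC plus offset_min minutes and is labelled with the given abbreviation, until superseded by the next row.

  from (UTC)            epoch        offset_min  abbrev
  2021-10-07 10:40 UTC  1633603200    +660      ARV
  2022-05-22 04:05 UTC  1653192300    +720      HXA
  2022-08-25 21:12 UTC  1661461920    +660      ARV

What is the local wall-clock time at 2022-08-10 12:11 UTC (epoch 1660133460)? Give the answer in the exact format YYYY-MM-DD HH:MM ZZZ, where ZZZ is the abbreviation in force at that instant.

Query: 2022-08-10 12:11 UTC
Rule 2/3 (HXA, +12:00): 2022-05-22 04:05 UTC ≤ query < 2022-08-25 21:12 UTC
12·60 + 11 + 720 = 1451 min
1451 = 1·1440 + 11; 11 = 0·60 + 11 → 00:11, 2022-08-10 + 1 day = 2022-08-11
→ 2022-08-11 00:11 HXA

2022-08-11 00:11 HXA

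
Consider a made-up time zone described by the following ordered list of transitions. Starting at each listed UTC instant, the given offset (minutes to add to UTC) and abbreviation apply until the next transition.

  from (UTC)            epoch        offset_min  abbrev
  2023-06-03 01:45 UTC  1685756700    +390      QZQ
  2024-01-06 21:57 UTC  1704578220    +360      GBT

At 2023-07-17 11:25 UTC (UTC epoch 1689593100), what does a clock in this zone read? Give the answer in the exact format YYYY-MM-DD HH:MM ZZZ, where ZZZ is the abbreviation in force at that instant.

Query: 2023-07-17 11:25 UTC
Rule 1/2 (QZQ, +06:30): 2023-06-03 01:45 UTC ≤ query < 2024-01-06 21:57 UTC
11·60 + 25 + 390 = 1075 min
1075 = 0·1440 + 1075; 1075 = 17·60 + 55 → 17:55, same day
→ 2023-07-17 17:55 QZQ

2023-07-17 17:55 QZQ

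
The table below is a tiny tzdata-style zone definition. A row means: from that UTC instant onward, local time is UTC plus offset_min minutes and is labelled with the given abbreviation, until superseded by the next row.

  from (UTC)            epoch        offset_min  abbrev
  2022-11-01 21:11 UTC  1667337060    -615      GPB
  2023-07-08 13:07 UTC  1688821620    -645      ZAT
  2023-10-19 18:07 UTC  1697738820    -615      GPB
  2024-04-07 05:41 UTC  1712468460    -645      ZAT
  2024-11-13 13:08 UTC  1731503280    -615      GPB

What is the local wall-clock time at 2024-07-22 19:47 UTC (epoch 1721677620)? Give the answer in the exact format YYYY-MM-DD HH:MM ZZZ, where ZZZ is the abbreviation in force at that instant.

Query: 2024-07-22 19:47 UTC
Rule 4/5 (ZAT, -10:45): 2024-04-07 05:41 UTC ≤ query < 2024-11-13 13:08 UTC
19·60 + 47 - 645 = 542 min
542 = 0·1440 + 542; 542 = 9·60 + 2 → 09:02, same day
→ 2024-07-22 09:02 ZAT

2024-07-22 09:02 ZAT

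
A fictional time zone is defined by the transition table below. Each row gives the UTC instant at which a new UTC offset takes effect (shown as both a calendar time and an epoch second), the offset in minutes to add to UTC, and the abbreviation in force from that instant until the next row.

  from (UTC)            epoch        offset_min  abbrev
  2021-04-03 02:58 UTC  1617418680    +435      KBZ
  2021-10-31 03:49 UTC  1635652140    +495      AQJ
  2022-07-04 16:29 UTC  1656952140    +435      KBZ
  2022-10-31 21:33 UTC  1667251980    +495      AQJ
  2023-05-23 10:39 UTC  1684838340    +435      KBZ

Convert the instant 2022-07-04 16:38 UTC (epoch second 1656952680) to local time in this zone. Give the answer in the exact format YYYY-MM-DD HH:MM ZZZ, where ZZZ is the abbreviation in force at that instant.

2022-07-04 23:53 KBZ

Query: 2022-07-04 16:38 UTC
Rule 3/5 (KBZ, +07:15): 2022-07-04 16:29 UTC ≤ query < 2022-10-31 21:33 UTC
16·60 + 38 + 435 = 1433 min
1433 = 0·1440 + 1433; 1433 = 23·60 + 53 → 23:53, same day
→ 2022-07-04 23:53 KBZ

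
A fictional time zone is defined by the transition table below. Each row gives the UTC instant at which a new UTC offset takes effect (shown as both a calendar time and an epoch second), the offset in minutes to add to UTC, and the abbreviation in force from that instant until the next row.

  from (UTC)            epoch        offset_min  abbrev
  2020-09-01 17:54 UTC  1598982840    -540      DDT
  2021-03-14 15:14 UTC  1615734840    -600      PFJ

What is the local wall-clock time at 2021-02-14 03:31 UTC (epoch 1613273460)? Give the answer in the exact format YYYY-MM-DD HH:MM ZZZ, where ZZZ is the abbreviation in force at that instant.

2021-02-13 18:31 DDT

Query: 2021-02-14 03:31 UTC
Rule 1/2 (DDT, -09:00): 2020-09-01 17:54 UTC ≤ query < 2021-03-14 15:14 UTC
3·60 + 31 - 540 = -329 min
-329 = -1·1440 + 1111; 1111 = 18·60 + 31 → 18:31, 2021-02-14 - 1 day = 2021-02-13
→ 2021-02-13 18:31 DDT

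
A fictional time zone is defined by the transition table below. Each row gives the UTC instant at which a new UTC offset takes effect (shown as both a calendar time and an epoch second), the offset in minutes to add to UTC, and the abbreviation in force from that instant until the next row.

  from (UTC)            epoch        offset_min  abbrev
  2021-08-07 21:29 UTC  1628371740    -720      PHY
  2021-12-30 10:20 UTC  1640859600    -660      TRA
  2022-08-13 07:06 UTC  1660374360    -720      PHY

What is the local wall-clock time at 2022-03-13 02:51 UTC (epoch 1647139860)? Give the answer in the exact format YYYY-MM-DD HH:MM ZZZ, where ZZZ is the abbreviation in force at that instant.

Query: 2022-03-13 02:51 UTC
Rule 2/3 (TRA, -11:00): 2021-12-30 10:20 UTC ≤ query < 2022-08-13 07:06 UTC
2·60 + 51 - 660 = -489 min
-489 = -1·1440 + 951; 951 = 15·60 + 51 → 15:51, 2022-03-13 - 1 day = 2022-03-12
→ 2022-03-12 15:51 TRA

2022-03-12 15:51 TRA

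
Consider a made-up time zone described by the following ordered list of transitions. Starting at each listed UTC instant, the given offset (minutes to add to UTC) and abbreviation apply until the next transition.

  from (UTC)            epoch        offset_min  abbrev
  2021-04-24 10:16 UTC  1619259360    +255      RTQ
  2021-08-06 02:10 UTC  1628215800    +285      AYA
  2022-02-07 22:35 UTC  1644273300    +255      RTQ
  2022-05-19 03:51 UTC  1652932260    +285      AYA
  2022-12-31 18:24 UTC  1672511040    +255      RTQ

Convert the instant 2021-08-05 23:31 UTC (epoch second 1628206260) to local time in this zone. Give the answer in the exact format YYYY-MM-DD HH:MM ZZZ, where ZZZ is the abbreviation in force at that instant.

Query: 2021-08-05 23:31 UTC
Rule 1/5 (RTQ, +04:15): 2021-04-24 10:16 UTC ≤ query < 2021-08-06 02:10 UTC
23·60 + 31 + 255 = 1666 min
1666 = 1·1440 + 226; 226 = 3·60 + 46 → 03:46, 2021-08-05 + 1 day = 2021-08-06
→ 2021-08-06 03:46 RTQ

2021-08-06 03:46 RTQ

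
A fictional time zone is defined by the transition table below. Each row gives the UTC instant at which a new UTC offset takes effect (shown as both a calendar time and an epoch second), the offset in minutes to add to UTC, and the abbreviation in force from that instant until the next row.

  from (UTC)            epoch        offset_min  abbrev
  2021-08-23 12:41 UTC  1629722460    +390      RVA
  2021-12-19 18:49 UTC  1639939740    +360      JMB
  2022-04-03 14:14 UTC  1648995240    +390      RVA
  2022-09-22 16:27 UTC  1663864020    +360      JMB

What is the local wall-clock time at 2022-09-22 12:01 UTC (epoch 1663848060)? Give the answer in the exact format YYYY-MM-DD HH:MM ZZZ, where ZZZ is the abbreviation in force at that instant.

2022-09-22 18:31 RVA

Query: 2022-09-22 12:01 UTC
Rule 3/4 (RVA, +06:30): 2022-04-03 14:14 UTC ≤ query < 2022-09-22 16:27 UTC
12·60 + 1 + 390 = 1111 min
1111 = 0·1440 + 1111; 1111 = 18·60 + 31 → 18:31, same day
→ 2022-09-22 18:31 RVA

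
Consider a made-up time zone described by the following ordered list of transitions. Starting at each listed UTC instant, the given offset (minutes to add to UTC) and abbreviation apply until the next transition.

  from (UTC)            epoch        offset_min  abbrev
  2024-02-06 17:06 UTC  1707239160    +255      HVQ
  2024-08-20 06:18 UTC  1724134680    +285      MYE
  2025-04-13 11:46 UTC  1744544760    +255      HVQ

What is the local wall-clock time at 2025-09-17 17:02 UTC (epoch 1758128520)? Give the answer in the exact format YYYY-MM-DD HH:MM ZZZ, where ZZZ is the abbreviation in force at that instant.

2025-09-17 21:17 HVQ

Query: 2025-09-17 17:02 UTC
Rule 3/3 (HVQ, +04:15): 2025-04-13 11:46 UTC ≤ query < +∞
17·60 + 2 + 255 = 1277 min
1277 = 0·1440 + 1277; 1277 = 21·60 + 17 → 21:17, same day
→ 2025-09-17 21:17 HVQ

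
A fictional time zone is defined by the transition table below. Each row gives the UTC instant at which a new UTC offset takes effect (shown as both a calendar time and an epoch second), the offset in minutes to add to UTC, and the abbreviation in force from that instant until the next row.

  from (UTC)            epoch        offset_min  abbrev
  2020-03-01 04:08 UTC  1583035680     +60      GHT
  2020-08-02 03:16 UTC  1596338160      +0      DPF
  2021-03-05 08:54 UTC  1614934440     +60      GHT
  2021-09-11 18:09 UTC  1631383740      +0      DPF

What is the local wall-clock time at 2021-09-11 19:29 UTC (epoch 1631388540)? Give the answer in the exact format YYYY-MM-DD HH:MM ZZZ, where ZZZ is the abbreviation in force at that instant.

2021-09-11 19:29 DPF

Query: 2021-09-11 19:29 UTC
Rule 4/4 (DPF, +00:00): 2021-09-11 18:09 UTC ≤ query < +∞
19·60 + 29 + 0 = 1169 min
1169 = 0·1440 + 1169; 1169 = 19·60 + 29 → 19:29, same day
→ 2021-09-11 19:29 DPF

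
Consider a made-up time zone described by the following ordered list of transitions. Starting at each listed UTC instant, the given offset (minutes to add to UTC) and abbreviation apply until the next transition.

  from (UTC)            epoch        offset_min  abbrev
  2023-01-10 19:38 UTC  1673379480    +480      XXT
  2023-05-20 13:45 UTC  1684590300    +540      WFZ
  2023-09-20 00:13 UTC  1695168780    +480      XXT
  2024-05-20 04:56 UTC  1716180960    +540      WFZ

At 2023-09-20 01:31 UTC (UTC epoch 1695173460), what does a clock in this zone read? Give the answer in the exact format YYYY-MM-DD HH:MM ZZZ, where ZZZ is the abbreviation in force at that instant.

2023-09-20 09:31 XXT

Query: 2023-09-20 01:31 UTC
Rule 3/4 (XXT, +08:00): 2023-09-20 00:13 UTC ≤ query < 2024-05-20 04:56 UTC
1·60 + 31 + 480 = 571 min
571 = 0·1440 + 571; 571 = 9·60 + 31 → 09:31, same day
→ 2023-09-20 09:31 XXT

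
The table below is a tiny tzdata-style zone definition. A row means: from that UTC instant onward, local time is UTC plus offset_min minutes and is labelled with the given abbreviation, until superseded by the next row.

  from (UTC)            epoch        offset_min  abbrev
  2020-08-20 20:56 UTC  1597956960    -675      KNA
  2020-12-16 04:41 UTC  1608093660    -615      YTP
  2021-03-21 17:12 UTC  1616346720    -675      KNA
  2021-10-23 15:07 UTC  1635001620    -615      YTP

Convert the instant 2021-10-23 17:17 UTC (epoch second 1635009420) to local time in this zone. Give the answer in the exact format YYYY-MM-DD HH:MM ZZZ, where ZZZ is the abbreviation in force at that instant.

2021-10-23 07:02 YTP

Query: 2021-10-23 17:17 UTC
Rule 4/4 (YTP, -10:15): 2021-10-23 15:07 UTC ≤ query < +∞
17·60 + 17 - 615 = 422 min
422 = 0·1440 + 422; 422 = 7·60 + 2 → 07:02, same day
→ 2021-10-23 07:02 YTP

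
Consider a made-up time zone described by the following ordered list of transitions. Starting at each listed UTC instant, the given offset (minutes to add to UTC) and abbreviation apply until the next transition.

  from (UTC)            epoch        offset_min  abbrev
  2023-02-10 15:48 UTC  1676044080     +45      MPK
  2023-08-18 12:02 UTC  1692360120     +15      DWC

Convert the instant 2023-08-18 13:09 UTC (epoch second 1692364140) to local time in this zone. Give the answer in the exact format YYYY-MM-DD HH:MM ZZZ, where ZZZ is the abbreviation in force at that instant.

2023-08-18 13:24 DWC

Query: 2023-08-18 13:09 UTC
Rule 2/2 (DWC, +00:15): 2023-08-18 12:02 UTC ≤ query < +∞
13·60 + 9 + 15 = 804 min
804 = 0·1440 + 804; 804 = 13·60 + 24 → 13:24, same day
→ 2023-08-18 13:24 DWC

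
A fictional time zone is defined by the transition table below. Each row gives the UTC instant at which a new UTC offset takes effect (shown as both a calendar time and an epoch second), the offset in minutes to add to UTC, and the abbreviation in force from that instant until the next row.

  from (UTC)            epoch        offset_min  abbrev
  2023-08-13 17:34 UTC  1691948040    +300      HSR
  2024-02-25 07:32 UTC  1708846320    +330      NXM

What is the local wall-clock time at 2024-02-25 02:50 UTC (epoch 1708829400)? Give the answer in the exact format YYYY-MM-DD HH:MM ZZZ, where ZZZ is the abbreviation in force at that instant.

2024-02-25 07:50 HSR

Query: 2024-02-25 02:50 UTC
Rule 1/2 (HSR, +05:00): 2023-08-13 17:34 UTC ≤ query < 2024-02-25 07:32 UTC
2·60 + 50 + 300 = 470 min
470 = 0·1440 + 470; 470 = 7·60 + 50 → 07:50, same day
→ 2024-02-25 07:50 HSR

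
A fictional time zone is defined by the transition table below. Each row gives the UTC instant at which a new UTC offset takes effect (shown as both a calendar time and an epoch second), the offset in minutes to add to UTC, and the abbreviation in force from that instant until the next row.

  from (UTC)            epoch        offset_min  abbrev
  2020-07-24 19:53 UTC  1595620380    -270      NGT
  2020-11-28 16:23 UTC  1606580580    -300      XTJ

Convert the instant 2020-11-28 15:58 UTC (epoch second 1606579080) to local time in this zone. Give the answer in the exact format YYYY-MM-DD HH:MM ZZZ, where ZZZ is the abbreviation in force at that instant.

Query: 2020-11-28 15:58 UTC
Rule 1/2 (NGT, -04:30): 2020-07-24 19:53 UTC ≤ query < 2020-11-28 16:23 UTC
15·60 + 58 - 270 = 688 min
688 = 0·1440 + 688; 688 = 11·60 + 28 → 11:28, same day
→ 2020-11-28 11:28 NGT

2020-11-28 11:28 NGT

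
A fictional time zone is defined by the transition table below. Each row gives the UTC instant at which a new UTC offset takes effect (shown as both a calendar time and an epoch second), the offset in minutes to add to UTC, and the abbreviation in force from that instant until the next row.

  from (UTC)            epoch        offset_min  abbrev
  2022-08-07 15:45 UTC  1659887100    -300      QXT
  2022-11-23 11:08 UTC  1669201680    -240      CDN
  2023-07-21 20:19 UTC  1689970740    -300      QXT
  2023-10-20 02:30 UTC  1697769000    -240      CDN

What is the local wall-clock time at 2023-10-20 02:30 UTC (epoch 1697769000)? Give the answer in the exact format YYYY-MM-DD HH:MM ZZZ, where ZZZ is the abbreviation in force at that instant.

Query: 2023-10-20 02:30 UTC
Rule 4/4 (CDN, -04:00): 2023-10-20 02:30 UTC ≤ query < +∞
2·60 + 30 - 240 = -90 min
-90 = -1·1440 + 1350; 1350 = 22·60 + 30 → 22:30, 2023-10-20 - 1 day = 2023-10-19
→ 2023-10-19 22:30 CDN

2023-10-19 22:30 CDN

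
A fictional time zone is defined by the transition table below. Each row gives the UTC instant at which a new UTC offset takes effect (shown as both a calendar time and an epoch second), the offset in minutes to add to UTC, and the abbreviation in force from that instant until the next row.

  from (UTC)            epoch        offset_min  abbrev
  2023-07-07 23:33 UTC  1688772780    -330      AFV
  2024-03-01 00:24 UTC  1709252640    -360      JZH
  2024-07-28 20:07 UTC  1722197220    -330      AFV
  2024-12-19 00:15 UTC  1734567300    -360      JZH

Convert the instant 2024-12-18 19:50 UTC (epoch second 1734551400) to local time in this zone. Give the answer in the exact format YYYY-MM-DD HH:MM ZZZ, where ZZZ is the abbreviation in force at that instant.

2024-12-18 14:20 AFV

Query: 2024-12-18 19:50 UTC
Rule 3/4 (AFV, -05:30): 2024-07-28 20:07 UTC ≤ query < 2024-12-19 00:15 UTC
19·60 + 50 - 330 = 860 min
860 = 0·1440 + 860; 860 = 14·60 + 20 → 14:20, same day
→ 2024-12-18 14:20 AFV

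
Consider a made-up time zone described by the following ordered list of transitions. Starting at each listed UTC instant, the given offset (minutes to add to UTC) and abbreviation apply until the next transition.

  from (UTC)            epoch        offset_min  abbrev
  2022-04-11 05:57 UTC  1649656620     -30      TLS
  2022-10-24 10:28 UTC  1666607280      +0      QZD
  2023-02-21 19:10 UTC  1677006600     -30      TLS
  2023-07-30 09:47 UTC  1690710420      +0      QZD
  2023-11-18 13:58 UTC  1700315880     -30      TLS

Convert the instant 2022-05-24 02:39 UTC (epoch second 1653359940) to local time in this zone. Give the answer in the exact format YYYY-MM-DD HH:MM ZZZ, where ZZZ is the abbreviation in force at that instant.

2022-05-24 02:09 TLS

Query: 2022-05-24 02:39 UTC
Rule 1/5 (TLS, -00:30): 2022-04-11 05:57 UTC ≤ query < 2022-10-24 10:28 UTC
2·60 + 39 - 30 = 129 min
129 = 0·1440 + 129; 129 = 2·60 + 9 → 02:09, same day
→ 2022-05-24 02:09 TLS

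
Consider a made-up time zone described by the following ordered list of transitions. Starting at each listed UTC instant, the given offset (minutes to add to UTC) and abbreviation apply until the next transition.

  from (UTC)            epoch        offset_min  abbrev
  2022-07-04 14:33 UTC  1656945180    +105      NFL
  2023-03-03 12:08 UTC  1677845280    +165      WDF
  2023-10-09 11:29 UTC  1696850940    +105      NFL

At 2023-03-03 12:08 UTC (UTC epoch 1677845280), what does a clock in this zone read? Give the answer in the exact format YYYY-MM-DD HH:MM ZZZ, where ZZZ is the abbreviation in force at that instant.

Query: 2023-03-03 12:08 UTC
Rule 2/3 (WDF, +02:45): 2023-03-03 12:08 UTC ≤ query < 2023-10-09 11:29 UTC
12·60 + 8 + 165 = 893 min
893 = 0·1440 + 893; 893 = 14·60 + 53 → 14:53, same day
→ 2023-03-03 14:53 WDF

2023-03-03 14:53 WDF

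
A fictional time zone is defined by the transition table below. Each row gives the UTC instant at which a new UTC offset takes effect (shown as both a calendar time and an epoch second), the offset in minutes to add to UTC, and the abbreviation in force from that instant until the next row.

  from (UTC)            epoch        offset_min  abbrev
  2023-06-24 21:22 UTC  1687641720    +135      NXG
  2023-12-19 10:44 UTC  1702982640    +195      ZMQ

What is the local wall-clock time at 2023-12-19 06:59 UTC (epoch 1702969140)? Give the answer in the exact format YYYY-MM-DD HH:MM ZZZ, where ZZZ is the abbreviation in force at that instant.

2023-12-19 09:14 NXG

Query: 2023-12-19 06:59 UTC
Rule 1/2 (NXG, +02:15): 2023-06-24 21:22 UTC ≤ query < 2023-12-19 10:44 UTC
6·60 + 59 + 135 = 554 min
554 = 0·1440 + 554; 554 = 9·60 + 14 → 09:14, same day
→ 2023-12-19 09:14 NXG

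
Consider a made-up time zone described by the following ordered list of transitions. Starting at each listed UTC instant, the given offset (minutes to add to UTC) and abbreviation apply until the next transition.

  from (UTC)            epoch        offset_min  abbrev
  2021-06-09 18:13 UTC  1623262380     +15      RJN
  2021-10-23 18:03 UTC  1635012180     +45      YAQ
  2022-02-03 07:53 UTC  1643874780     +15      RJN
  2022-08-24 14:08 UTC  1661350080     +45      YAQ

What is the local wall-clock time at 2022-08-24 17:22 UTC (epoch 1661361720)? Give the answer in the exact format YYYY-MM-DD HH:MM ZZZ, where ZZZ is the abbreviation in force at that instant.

Query: 2022-08-24 17:22 UTC
Rule 4/4 (YAQ, +00:45): 2022-08-24 14:08 UTC ≤ query < +∞
17·60 + 22 + 45 = 1087 min
1087 = 0·1440 + 1087; 1087 = 18·60 + 7 → 18:07, same day
→ 2022-08-24 18:07 YAQ

2022-08-24 18:07 YAQ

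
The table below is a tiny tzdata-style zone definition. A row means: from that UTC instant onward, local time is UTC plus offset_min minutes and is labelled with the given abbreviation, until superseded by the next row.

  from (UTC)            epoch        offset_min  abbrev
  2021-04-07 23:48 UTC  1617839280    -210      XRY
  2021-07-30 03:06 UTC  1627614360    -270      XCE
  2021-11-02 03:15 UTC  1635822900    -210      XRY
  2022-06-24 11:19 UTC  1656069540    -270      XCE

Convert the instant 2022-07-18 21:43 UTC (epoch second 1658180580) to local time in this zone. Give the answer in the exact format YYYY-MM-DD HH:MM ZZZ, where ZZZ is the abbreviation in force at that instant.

2022-07-18 17:13 XCE

Query: 2022-07-18 21:43 UTC
Rule 4/4 (XCE, -04:30): 2022-06-24 11:19 UTC ≤ query < +∞
21·60 + 43 - 270 = 1033 min
1033 = 0·1440 + 1033; 1033 = 17·60 + 13 → 17:13, same day
→ 2022-07-18 17:13 XCE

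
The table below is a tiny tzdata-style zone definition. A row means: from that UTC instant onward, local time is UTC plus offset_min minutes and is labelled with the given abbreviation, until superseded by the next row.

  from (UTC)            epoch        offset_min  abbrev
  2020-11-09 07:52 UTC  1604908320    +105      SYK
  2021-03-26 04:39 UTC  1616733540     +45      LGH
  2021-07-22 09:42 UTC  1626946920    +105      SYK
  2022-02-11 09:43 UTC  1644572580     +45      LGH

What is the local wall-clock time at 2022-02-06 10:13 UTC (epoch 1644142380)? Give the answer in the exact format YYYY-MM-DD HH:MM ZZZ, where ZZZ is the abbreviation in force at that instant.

2022-02-06 11:58 SYK

Query: 2022-02-06 10:13 UTC
Rule 3/4 (SYK, +01:45): 2021-07-22 09:42 UTC ≤ query < 2022-02-11 09:43 UTC
10·60 + 13 + 105 = 718 min
718 = 0·1440 + 718; 718 = 11·60 + 58 → 11:58, same day
→ 2022-02-06 11:58 SYK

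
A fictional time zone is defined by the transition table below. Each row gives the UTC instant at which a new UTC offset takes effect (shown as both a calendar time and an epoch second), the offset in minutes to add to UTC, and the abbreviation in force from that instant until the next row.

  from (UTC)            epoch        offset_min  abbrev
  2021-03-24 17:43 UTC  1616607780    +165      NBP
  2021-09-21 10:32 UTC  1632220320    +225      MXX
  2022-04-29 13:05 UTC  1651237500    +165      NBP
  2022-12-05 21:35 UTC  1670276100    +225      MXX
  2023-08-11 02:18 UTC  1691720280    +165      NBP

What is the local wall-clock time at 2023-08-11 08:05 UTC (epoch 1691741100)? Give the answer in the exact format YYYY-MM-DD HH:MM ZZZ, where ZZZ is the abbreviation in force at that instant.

2023-08-11 10:50 NBP

Query: 2023-08-11 08:05 UTC
Rule 5/5 (NBP, +02:45): 2023-08-11 02:18 UTC ≤ query < +∞
8·60 + 5 + 165 = 650 min
650 = 0·1440 + 650; 650 = 10·60 + 50 → 10:50, same day
→ 2023-08-11 10:50 NBP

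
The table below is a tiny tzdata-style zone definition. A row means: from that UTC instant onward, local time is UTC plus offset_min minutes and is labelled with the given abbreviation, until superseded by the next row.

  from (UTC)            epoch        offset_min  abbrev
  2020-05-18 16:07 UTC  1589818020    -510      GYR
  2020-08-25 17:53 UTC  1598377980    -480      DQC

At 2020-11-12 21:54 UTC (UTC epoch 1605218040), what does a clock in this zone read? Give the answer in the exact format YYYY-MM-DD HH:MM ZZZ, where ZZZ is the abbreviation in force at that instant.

Query: 2020-11-12 21:54 UTC
Rule 2/2 (DQC, -08:00): 2020-08-25 17:53 UTC ≤ query < +∞
21·60 + 54 - 480 = 834 min
834 = 0·1440 + 834; 834 = 13·60 + 54 → 13:54, same day
→ 2020-11-12 13:54 DQC

2020-11-12 13:54 DQC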